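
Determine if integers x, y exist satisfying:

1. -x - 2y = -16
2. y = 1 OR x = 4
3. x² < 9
No

The full constraint system is jointly infeasible over the integers. Each constraint and what it forces:

  - -x - 2y = -16: is a linear equation tying the variables together
  - y = 1 OR x = 4: forces a choice: either y = 1 or x = 4
  - x² < 9: restricts x to |x| ≤ 2

Split on the disjunction (y = 1 OR x = 4):
  • If y = 1: the equation forces x = 14, but x² < 9 requires |x| ≤ 2.
  • If x = 4: this contradicts x² < 9, which requires |x| ≤ 2.
Both branches are infeasible, so the system has no integer solution.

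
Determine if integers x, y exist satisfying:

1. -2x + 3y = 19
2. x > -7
Yes

Take x = 1, y = 7. Substituting into each constraint:
  (1) -2(1) + 3(7) = 19 ✓
  (2) 1 > -7 ✓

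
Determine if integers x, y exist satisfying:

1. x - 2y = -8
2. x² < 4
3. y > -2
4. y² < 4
No

A contradictory subset is {x - 2y = -8, x² < 4, y² < 4}. No integer assignment can satisfy these jointly:

  - x - 2y = -8: is a linear equation tying the variables together
  - x² < 4: restricts x to |x| ≤ 1
  - y² < 4: restricts y to |y| ≤ 1

Range argument: with x ∈ [-1, 1], y ∈ [-1, 1], the left side of the equation is at least -3, but the right side is -8 < -3. No integer solution exists.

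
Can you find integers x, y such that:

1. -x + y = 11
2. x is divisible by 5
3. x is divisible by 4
Yes

Take x = 0, y = 11. Substituting into each constraint:
  (1) 0 + 11 = 11 ✓
  (2) 0 = 5 × 0, remainder 0 ✓
  (3) 0 = 4 × 0, remainder 0 ✓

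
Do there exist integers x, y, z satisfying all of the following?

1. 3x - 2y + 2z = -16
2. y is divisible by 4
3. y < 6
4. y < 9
Yes

Take x = 0, y = 0, z = -8. Substituting into each constraint:
  (1) 3(0) - 2(0) + 2(-8) = -16 ✓
  (2) 0 = 4 × 0, remainder 0 ✓
  (3) 0 < 6 ✓
  (4) 0 < 9 ✓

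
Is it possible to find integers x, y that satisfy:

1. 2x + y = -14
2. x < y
Yes

Take x = -5, y = -4. Substituting into each constraint:
  (1) 2(-5) + (-4) = -14 ✓
  (2) -5 < -4 ✓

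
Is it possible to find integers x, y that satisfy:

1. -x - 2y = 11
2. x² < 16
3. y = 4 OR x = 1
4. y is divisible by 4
No

The full constraint system is jointly infeasible over the integers. Each constraint and what it forces:

  - -x - 2y = 11: is a linear equation tying the variables together
  - x² < 16: restricts x to |x| ≤ 3
  - y = 4 OR x = 1: forces a choice: either y = 4 or x = 1
  - y is divisible by 4: restricts y to multiples of 4

Split on the disjunction (y = 4 OR x = 1):
  • If y = 4: the equation forces x = -19, but x² < 16 requires |x| ≤ 3.
  • If x = 1: with x = 1, writing y = 4y', every remaining term of the linear equation is divisible by 8, so the left side is ≡ 0 (mod 8); but the right side 12 ≡ 4 (mod 8). No integers can satisfy it.
Both branches are infeasible, so the system has no integer solution.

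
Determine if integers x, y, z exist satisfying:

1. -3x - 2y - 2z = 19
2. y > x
Yes

Take x = 1, y = 2, z = -13. Substituting into each constraint:
  (1) -3(1) - 2(2) - 2(-13) = 19 ✓
  (2) 2 > 1 ✓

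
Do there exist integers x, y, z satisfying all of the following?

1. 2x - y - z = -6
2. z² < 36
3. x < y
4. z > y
Yes

Take x = -1, y = 0, z = 4. Substituting into each constraint:
  (1) 2(-1) + 0 + (-4) = -6 ✓
  (2) z² = (4)² = 16, and 16 < 36 ✓
  (3) -1 < 0 ✓
  (4) 4 > 0 ✓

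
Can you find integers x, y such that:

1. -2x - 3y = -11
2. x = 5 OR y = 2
No

The full constraint system is jointly infeasible over the integers. Each constraint and what it forces:

  - -2x - 3y = -11: is a linear equation tying the variables together
  - x = 5 OR y = 2: forces a choice: either x = 5 or y = 2

Split on the disjunction (x = 5 OR y = 2):
  • If x = 5: with x = 5, every remaining term of the linear equation is divisible by 3, so the left side is ≡ 0 (mod 3); but the right side -1 ≡ 2 (mod 3). No integers can satisfy it.
  • If y = 2: with y = 2, every remaining term of the linear equation is divisible by 2, so the left side is ≡ 0 (mod 2); but the right side -5 ≡ 1 (mod 2). No integers can satisfy it.
Both branches are infeasible, so the system has no integer solution.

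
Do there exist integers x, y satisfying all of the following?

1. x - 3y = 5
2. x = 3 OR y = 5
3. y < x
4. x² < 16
No

A contradictory subset is {x - 3y = 5, x = 3 OR y = 5, x² < 16}. No integer assignment can satisfy these jointly:

  - x - 3y = 5: is a linear equation tying the variables together
  - x = 3 OR y = 5: forces a choice: either x = 3 or y = 5
  - x² < 16: restricts x to |x| ≤ 3

Split on the disjunction (x = 3 OR y = 5):
  • If x = 3: with x = 3, every remaining term of the linear equation is divisible by 3, so the left side is ≡ 0 (mod 3); but the right side 2 ≡ 2 (mod 3). No integers can satisfy it.
  • If y = 5: the equation forces x = 20, but x² < 16 requires |x| ≤ 3.
Both branches are infeasible, so the system has no integer solution.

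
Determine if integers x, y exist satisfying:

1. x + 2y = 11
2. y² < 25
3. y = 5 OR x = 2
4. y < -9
No

A contradictory subset is {x + 2y = 11, y = 5 OR x = 2, y < -9}. No integer assignment can satisfy these jointly:

  - x + 2y = 11: is a linear equation tying the variables together
  - y = 5 OR x = 2: forces a choice: either y = 5 or x = 2
  - y < -9: bounds one variable relative to a constant

Split on the disjunction (y = 5 OR x = 2):
  • If y = 5: this contradicts the bound y ≤ -10.
  • If x = 2: with x = 2, every remaining term of the linear equation is divisible by 2, so the left side is ≡ 0 (mod 2); but the right side 9 ≡ 1 (mod 2). No integers can satisfy it.
Both branches are infeasible, so the system has no integer solution.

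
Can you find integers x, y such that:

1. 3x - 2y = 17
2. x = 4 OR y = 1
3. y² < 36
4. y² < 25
No

A contradictory subset is {3x - 2y = 17, x = 4 OR y = 1}. No integer assignment can satisfy these jointly:

  - 3x - 2y = 17: is a linear equation tying the variables together
  - x = 4 OR y = 1: forces a choice: either x = 4 or y = 1

Split on the disjunction (x = 4 OR y = 1):
  • If x = 4: with x = 4, every remaining term of the linear equation is divisible by 2, so the left side is ≡ 0 (mod 2); but the right side 5 ≡ 1 (mod 2). No integers can satisfy it.
  • If y = 1: with y = 1, every remaining term of the linear equation is divisible by 3, so the left side is ≡ 0 (mod 3); but the right side 19 ≡ 1 (mod 3). No integers can satisfy it.
Both branches are infeasible, so the system has no integer solution.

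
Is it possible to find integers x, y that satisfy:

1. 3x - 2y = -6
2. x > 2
Yes

Take x = 4, y = 9. Substituting into each constraint:
  (1) 3(4) - 2(9) = -6 ✓
  (2) 4 > 2 ✓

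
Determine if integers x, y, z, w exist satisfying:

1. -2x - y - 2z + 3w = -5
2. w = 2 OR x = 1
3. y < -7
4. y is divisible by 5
Yes

Take x = 1, y = -10, z = 8, w = 1. Substituting into each constraint:
  (1) -2(1) + 10 - 2(8) + 3(1) = -5 ✓
  (2) x = 1, target 1 ✓ (second branch holds)
  (3) -10 < -7 ✓
  (4) -10 = 5 × -2, remainder 0 ✓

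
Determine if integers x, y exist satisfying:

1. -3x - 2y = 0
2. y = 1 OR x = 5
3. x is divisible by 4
No

A contradictory subset is {-3x - 2y = 0, y = 1 OR x = 5}. No integer assignment can satisfy these jointly:

  - -3x - 2y = 0: is a linear equation tying the variables together
  - y = 1 OR x = 5: forces a choice: either y = 1 or x = 5

Split on the disjunction (y = 1 OR x = 5):
  • If y = 1: with y = 1, every remaining term of the linear equation is divisible by 3, so the left side is ≡ 0 (mod 3); but the right side 2 ≡ 2 (mod 3). No integers can satisfy it.
  • If x = 5: with x = 5, every remaining term of the linear equation is divisible by 2, so the left side is ≡ 0 (mod 2); but the right side 15 ≡ 1 (mod 2). No integers can satisfy it.
Both branches are infeasible, so the system has no integer solution.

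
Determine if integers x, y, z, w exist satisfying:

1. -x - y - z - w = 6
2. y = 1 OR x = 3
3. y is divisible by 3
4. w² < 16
Yes

Take x = 3, y = 0, z = -9, w = 0. Substituting into each constraint:
  (1) (-3) + 0 + 9 + 0 = 6 ✓
  (2) x = 3, target 3 ✓ (second branch holds)
  (3) 0 = 3 × 0, remainder 0 ✓
  (4) w² = (0)² = 0, and 0 < 16 ✓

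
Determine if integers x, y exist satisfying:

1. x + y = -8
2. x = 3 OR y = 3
Yes

Take x = 3, y = -11. Substituting into each constraint:
  (1) 3 + (-11) = -8 ✓
  (2) x = 3, target 3 ✓ (first branch holds)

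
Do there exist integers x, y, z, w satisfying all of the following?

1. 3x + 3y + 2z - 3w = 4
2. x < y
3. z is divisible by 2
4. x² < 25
Yes

Take x = 0, y = 1, z = 2, w = 1. Substituting into each constraint:
  (1) 3(0) + 3(1) + 2(2) - 3(1) = 4 ✓
  (2) 0 < 1 ✓
  (3) 2 = 2 × 1, remainder 0 ✓
  (4) x² = (0)² = 0, and 0 < 25 ✓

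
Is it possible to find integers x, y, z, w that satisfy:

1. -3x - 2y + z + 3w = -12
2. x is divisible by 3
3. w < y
Yes

Take x = 0, y = 1, z = -10, w = 0. Substituting into each constraint:
  (1) -3(0) - 2(1) + (-10) + 3(0) = -12 ✓
  (2) 0 = 3 × 0, remainder 0 ✓
  (3) 0 < 1 ✓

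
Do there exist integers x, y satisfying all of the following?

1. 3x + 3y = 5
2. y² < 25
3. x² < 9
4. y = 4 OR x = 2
No

Even the single constraint (3x + 3y = 5) is infeasible over the integers.

  - 3x + 3y = 5: every term on the left is divisible by 3, so the LHS ≡ 0 (mod 3), but the RHS 5 is not — no integer solution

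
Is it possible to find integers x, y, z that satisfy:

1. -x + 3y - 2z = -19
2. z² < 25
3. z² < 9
Yes

Take x = 19, y = 0, z = 0. Substituting into each constraint:
  (1) (-19) + 3(0) - 2(0) = -19 ✓
  (2) z² = (0)² = 0, and 0 < 25 ✓
  (3) z² = (0)² = 0, and 0 < 9 ✓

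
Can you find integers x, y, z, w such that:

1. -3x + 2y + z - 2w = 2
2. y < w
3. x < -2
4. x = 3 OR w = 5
Yes

Take x = -3, y = 4, z = -5, w = 5. Substituting into each constraint:
  (1) -3(-3) + 2(4) + (-5) - 2(5) = 2 ✓
  (2) 4 < 5 ✓
  (3) -3 < -2 ✓
  (4) w = 5, target 5 ✓ (second branch holds)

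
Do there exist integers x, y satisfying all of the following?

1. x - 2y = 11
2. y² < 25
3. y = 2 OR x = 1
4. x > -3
Yes

Take x = 15, y = 2. Substituting into each constraint:
  (1) 15 - 2(2) = 11 ✓
  (2) y² = (2)² = 4, and 4 < 25 ✓
  (3) y = 2, target 2 ✓ (first branch holds)
  (4) 15 > -3 ✓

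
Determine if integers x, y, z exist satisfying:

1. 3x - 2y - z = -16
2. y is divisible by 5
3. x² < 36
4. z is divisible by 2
Yes

Take x = 2, y = 10, z = 2. Substituting into each constraint:
  (1) 3(2) - 2(10) + (-2) = -16 ✓
  (2) 10 = 5 × 2, remainder 0 ✓
  (3) x² = (2)² = 4, and 4 < 36 ✓
  (4) 2 = 2 × 1, remainder 0 ✓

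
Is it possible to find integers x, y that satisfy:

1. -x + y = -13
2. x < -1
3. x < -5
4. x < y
No

A contradictory subset is {-x + y = -13, x < y}. No integer assignment can satisfy these jointly:

  - -x + y = -13: is a linear equation tying the variables together
  - x < y: bounds one variable relative to another variable

From the equation, x − y = 13, i.e. y − x = -13; but y > x requires y − x ≥ 1. Contradiction.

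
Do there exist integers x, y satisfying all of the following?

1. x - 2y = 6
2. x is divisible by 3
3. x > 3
Yes

Take x = 6, y = 0. Substituting into each constraint:
  (1) 6 - 2(0) = 6 ✓
  (2) 6 = 3 × 2, remainder 0 ✓
  (3) 6 > 3 ✓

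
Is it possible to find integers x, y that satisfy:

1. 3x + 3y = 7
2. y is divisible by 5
No

Even the single constraint (3x + 3y = 7) is infeasible over the integers.

  - 3x + 3y = 7: every term on the left is divisible by 3, so the LHS ≡ 0 (mod 3), but the RHS 7 is not — no integer solution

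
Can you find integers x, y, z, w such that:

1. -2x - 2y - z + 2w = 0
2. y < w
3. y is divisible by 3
Yes

Take x = 1, y = 0, z = 0, w = 1. Substituting into each constraint:
  (1) -2(1) - 2(0) + 0 + 2(1) = 0 ✓
  (2) 0 < 1 ✓
  (3) 0 = 3 × 0, remainder 0 ✓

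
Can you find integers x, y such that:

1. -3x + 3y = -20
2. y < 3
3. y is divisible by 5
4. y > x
No

Even the single constraint (-3x + 3y = -20) is infeasible over the integers.

  - -3x + 3y = -20: every term on the left is divisible by 3, so the LHS ≡ 0 (mod 3), but the RHS -20 is not — no integer solution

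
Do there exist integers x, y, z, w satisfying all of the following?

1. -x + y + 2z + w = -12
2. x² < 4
Yes

Take x = 0, y = 0, z = 0, w = -12. Substituting into each constraint:
  (1) 0 + 0 + 2(0) + (-12) = -12 ✓
  (2) x² = (0)² = 0, and 0 < 4 ✓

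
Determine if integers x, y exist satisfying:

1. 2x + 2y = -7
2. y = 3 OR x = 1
No

Even the single constraint (2x + 2y = -7) is infeasible over the integers.

  - 2x + 2y = -7: every term on the left is divisible by 2, so the LHS ≡ 0 (mod 2), but the RHS -7 is not — no integer solution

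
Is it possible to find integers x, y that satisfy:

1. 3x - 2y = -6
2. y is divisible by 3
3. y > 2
Yes

Take x = 0, y = 3. Substituting into each constraint:
  (1) 3(0) - 2(3) = -6 ✓
  (2) 3 = 3 × 1, remainder 0 ✓
  (3) 3 > 2 ✓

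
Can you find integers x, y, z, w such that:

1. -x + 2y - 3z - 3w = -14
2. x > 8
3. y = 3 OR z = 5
Yes

Take x = 11, y = 3, z = 0, w = 3. Substituting into each constraint:
  (1) (-11) + 2(3) - 3(0) - 3(3) = -14 ✓
  (2) 11 > 8 ✓
  (3) y = 3, target 3 ✓ (first branch holds)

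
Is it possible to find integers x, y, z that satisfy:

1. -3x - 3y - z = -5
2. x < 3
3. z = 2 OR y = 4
Yes

Take x = 0, y = 1, z = 2. Substituting into each constraint:
  (1) -3(0) - 3(1) + (-2) = -5 ✓
  (2) 0 < 3 ✓
  (3) z = 2, target 2 ✓ (first branch holds)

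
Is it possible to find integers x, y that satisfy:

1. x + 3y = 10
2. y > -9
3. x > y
Yes

Take x = 10, y = 0. Substituting into each constraint:
  (1) 10 + 3(0) = 10 ✓
  (2) 0 > -9 ✓
  (3) 10 > 0 ✓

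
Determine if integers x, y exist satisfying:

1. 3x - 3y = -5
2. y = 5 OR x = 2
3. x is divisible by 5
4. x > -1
No

Even the single constraint (3x - 3y = -5) is infeasible over the integers.

  - 3x - 3y = -5: every term on the left is divisible by 3, so the LHS ≡ 0 (mod 3), but the RHS -5 is not — no integer solution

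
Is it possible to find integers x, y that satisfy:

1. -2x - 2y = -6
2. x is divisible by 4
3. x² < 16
Yes

Take x = 0, y = 3. Substituting into each constraint:
  (1) -2(0) - 2(3) = -6 ✓
  (2) 0 = 4 × 0, remainder 0 ✓
  (3) x² = (0)² = 0, and 0 < 16 ✓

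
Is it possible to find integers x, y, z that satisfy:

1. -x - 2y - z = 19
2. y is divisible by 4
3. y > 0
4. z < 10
Yes

Take x = -27, y = 4, z = 0. Substituting into each constraint:
  (1) 27 - 2(4) + 0 = 19 ✓
  (2) 4 = 4 × 1, remainder 0 ✓
  (3) 4 > 0 ✓
  (4) 0 < 10 ✓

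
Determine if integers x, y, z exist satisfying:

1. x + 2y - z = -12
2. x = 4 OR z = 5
Yes

Take x = -7, y = 0, z = 5. Substituting into each constraint:
  (1) (-7) + 2(0) + (-5) = -12 ✓
  (2) z = 5, target 5 ✓ (second branch holds)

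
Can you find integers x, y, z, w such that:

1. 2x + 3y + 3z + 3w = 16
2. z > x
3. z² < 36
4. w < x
Yes

Take x = -1, y = 8, z = 0, w = -2. Substituting into each constraint:
  (1) 2(-1) + 3(8) + 3(0) + 3(-2) = 16 ✓
  (2) 0 > -1 ✓
  (3) z² = (0)² = 0, and 0 < 36 ✓
  (4) -2 < -1 ✓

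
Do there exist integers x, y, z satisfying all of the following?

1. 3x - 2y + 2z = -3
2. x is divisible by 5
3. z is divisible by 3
Yes

Take x = 5, y = 9, z = 0. Substituting into each constraint:
  (1) 3(5) - 2(9) + 2(0) = -3 ✓
  (2) 5 = 5 × 1, remainder 0 ✓
  (3) 0 = 3 × 0, remainder 0 ✓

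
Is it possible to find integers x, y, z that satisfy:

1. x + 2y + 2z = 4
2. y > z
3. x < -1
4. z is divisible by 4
Yes

Take x = -2, y = 3, z = 0. Substituting into each constraint:
  (1) (-2) + 2(3) + 2(0) = 4 ✓
  (2) 3 > 0 ✓
  (3) -2 < -1 ✓
  (4) 0 = 4 × 0, remainder 0 ✓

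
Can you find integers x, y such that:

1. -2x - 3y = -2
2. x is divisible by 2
Yes

Take x = -2, y = 2. Substituting into each constraint:
  (1) -2(-2) - 3(2) = -2 ✓
  (2) -2 = 2 × -1, remainder 0 ✓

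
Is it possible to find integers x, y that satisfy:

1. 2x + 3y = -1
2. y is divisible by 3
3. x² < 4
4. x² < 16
No

A contradictory subset is {2x + 3y = -1, y is divisible by 3, x² < 4}. No integer assignment can satisfy these jointly:

  - 2x + 3y = -1: is a linear equation tying the variables together
  - y is divisible by 3: restricts y to multiples of 3
  - x² < 4: restricts x to |x| ≤ 1

The bounds confine x to {-1, 0, 1}. For each value, substitute into the equation:
  • x = -1: the equation gives 3y = 1, so y would not be an integer.
  • x = 0: the equation gives 3y = -1, so y would not be an integer.
  • x = 1: the equation forces y = -1, but 3 does not divide -1.
Every case fails, so no integer solution exists.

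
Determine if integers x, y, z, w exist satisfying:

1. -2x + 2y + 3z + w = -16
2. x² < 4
Yes

Take x = 0, y = 1, z = -6, w = 0. Substituting into each constraint:
  (1) -2(0) + 2(1) + 3(-6) + 0 = -16 ✓
  (2) x² = (0)² = 0, and 0 < 4 ✓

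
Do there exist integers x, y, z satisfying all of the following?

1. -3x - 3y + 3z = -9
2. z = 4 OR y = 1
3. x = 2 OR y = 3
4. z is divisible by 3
Yes

Take x = 2, y = 1, z = 0. Substituting into each constraint:
  (1) -3(2) - 3(1) + 3(0) = -9 ✓
  (2) y = 1, target 1 ✓ (second branch holds)
  (3) x = 2, target 2 ✓ (first branch holds)
  (4) 0 = 3 × 0, remainder 0 ✓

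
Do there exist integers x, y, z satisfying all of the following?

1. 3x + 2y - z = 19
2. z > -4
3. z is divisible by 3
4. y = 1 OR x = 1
Yes

Take x = 1, y = 8, z = 0. Substituting into each constraint:
  (1) 3(1) + 2(8) + 0 = 19 ✓
  (2) 0 > -4 ✓
  (3) 0 = 3 × 0, remainder 0 ✓
  (4) x = 1, target 1 ✓ (second branch holds)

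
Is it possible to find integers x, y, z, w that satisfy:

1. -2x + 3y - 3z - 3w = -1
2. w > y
Yes

Take x = 2, y = -1, z = -2, w = 0. Substituting into each constraint:
  (1) -2(2) + 3(-1) - 3(-2) - 3(0) = -1 ✓
  (2) 0 > -1 ✓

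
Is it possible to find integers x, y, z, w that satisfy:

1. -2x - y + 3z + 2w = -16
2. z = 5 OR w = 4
Yes

Take x = 15, y = 1, z = 5, w = 0. Substituting into each constraint:
  (1) -2(15) + (-1) + 3(5) + 2(0) = -16 ✓
  (2) z = 5, target 5 ✓ (first branch holds)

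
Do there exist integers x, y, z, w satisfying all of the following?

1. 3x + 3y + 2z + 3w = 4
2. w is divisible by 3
Yes

Take x = 0, y = 0, z = 2, w = 0. Substituting into each constraint:
  (1) 3(0) + 3(0) + 2(2) + 3(0) = 4 ✓
  (2) 0 = 3 × 0, remainder 0 ✓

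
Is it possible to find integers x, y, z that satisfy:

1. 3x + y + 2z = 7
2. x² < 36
Yes

Take x = 0, y = 7, z = 0. Substituting into each constraint:
  (1) 3(0) + 7 + 2(0) = 7 ✓
  (2) x² = (0)² = 0, and 0 < 36 ✓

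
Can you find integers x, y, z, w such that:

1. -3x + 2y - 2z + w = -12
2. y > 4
Yes

Take x = 0, y = 5, z = 11, w = 0. Substituting into each constraint:
  (1) -3(0) + 2(5) - 2(11) + 0 = -12 ✓
  (2) 5 > 4 ✓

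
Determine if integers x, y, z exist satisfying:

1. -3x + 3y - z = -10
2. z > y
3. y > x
Yes

Take x = -1, y = 0, z = 13. Substituting into each constraint:
  (1) -3(-1) + 3(0) + (-13) = -10 ✓
  (2) 13 > 0 ✓
  (3) 0 > -1 ✓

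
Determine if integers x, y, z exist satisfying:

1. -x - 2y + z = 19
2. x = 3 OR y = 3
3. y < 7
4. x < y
Yes

Take x = 2, y = 3, z = 27. Substituting into each constraint:
  (1) (-2) - 2(3) + 27 = 19 ✓
  (2) y = 3, target 3 ✓ (second branch holds)
  (3) 3 < 7 ✓
  (4) 2 < 3 ✓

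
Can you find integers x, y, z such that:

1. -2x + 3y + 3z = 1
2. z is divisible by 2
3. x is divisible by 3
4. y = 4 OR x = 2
No

A contradictory subset is {-2x + 3y + 3z = 1, x is divisible by 3}. No integer assignment can satisfy these jointly:

  - -2x + 3y + 3z = 1: is a linear equation tying the variables together
  - x is divisible by 3: restricts x to multiples of 3

Modular obstruction: writing x = 3x', every remaining term of the linear equation is divisible by 3, so the left side is ≡ 0 (mod 3); but the right side 1 ≡ 1 (mod 3). No integers can satisfy it.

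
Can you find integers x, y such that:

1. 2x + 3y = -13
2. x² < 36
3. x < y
Yes

Take x = -5, y = -1. Substituting into each constraint:
  (1) 2(-5) + 3(-1) = -13 ✓
  (2) x² = (-5)² = 25, and 25 < 36 ✓
  (3) -5 < -1 ✓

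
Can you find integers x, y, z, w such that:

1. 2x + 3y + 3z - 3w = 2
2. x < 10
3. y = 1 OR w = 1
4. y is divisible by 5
Yes

Take x = 1, y = 0, z = 1, w = 1. Substituting into each constraint:
  (1) 2(1) + 3(0) + 3(1) - 3(1) = 2 ✓
  (2) 1 < 10 ✓
  (3) w = 1, target 1 ✓ (second branch holds)
  (4) 0 = 5 × 0, remainder 0 ✓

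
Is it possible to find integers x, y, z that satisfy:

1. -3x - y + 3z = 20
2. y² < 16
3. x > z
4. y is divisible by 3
No

A contradictory subset is {-3x - y + 3z = 20, y is divisible by 3}. No integer assignment can satisfy these jointly:

  - -3x - y + 3z = 20: is a linear equation tying the variables together
  - y is divisible by 3: restricts y to multiples of 3

Modular obstruction: writing y = 3y', every remaining term of the linear equation is divisible by 3, so the left side is ≡ 0 (mod 3); but the right side 20 ≡ 2 (mod 3). No integers can satisfy it.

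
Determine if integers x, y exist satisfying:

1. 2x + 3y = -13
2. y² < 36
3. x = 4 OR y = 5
Yes

Take x = -14, y = 5. Substituting into each constraint:
  (1) 2(-14) + 3(5) = -13 ✓
  (2) y² = (5)² = 25, and 25 < 36 ✓
  (3) y = 5, target 5 ✓ (second branch holds)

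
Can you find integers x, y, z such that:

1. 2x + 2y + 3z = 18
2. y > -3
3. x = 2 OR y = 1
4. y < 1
Yes

Take x = 2, y = -2, z = 6. Substituting into each constraint:
  (1) 2(2) + 2(-2) + 3(6) = 18 ✓
  (2) -2 > -3 ✓
  (3) x = 2, target 2 ✓ (first branch holds)
  (4) -2 < 1 ✓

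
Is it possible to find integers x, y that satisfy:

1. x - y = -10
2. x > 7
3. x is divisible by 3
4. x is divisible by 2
Yes

Take x = 12, y = 22. Substituting into each constraint:
  (1) 12 + (-22) = -10 ✓
  (2) 12 > 7 ✓
  (3) 12 = 3 × 4, remainder 0 ✓
  (4) 12 = 2 × 6, remainder 0 ✓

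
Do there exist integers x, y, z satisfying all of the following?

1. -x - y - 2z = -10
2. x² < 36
Yes

Take x = 0, y = 10, z = 0. Substituting into each constraint:
  (1) 0 + (-10) - 2(0) = -10 ✓
  (2) x² = (0)² = 0, and 0 < 36 ✓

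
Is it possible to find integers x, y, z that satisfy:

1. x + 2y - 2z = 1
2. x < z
Yes

Take x = 1, y = 2, z = 2. Substituting into each constraint:
  (1) 1 + 2(2) - 2(2) = 1 ✓
  (2) 1 < 2 ✓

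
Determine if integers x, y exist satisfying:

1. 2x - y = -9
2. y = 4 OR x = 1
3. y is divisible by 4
No

The full constraint system is jointly infeasible over the integers. Each constraint and what it forces:

  - 2x - y = -9: is a linear equation tying the variables together
  - y = 4 OR x = 1: forces a choice: either y = 4 or x = 1
  - y is divisible by 4: restricts y to multiples of 4

Modular obstruction: writing y = 4y', every remaining term of the linear equation is divisible by 2, so the left side is ≡ 0 (mod 2); but the right side -9 ≡ 1 (mod 2). No integers can satisfy it.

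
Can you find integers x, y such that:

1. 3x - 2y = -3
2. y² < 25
Yes

Take x = -1, y = 0. Substituting into each constraint:
  (1) 3(-1) - 2(0) = -3 ✓
  (2) y² = (0)² = 0, and 0 < 25 ✓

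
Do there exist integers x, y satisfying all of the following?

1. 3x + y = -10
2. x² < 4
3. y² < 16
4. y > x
No

A contradictory subset is {3x + y = -10, x² < 4, y > x}. No integer assignment can satisfy these jointly:

  - 3x + y = -10: is a linear equation tying the variables together
  - x² < 4: restricts x to |x| ≤ 1
  - y > x: bounds one variable relative to another variable

Propagating the comparison: y > x and x ≥ -1 give y ≥ 0. Range argument: with x ∈ [-1, 1], y ∈ [0, ∞], the left side of the equation is at least -3, but the right side is -10 < -3. No integer solution exists.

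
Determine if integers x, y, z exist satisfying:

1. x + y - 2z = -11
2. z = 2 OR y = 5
Yes

Take x = -14, y = 5, z = 1. Substituting into each constraint:
  (1) (-14) + 5 - 2(1) = -11 ✓
  (2) y = 5, target 5 ✓ (second branch holds)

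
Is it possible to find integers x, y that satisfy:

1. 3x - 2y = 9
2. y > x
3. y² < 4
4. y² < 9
No

A contradictory subset is {3x - 2y = 9, y > x, y² < 4}. No integer assignment can satisfy these jointly:

  - 3x - 2y = 9: is a linear equation tying the variables together
  - y > x: bounds one variable relative to another variable
  - y² < 4: restricts y to |y| ≤ 1

Propagating the comparison: x < y and y ≤ 1 give x ≤ 0. Range argument: with x ∈ [−∞, 0], y ∈ [-1, 1], the left side of the equation is at most 2, but the right side is 9 > 2. No integer solution exists.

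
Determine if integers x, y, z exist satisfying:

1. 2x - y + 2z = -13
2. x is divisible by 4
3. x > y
Yes

Take x = 0, y = -1, z = -7. Substituting into each constraint:
  (1) 2(0) + 1 + 2(-7) = -13 ✓
  (2) 0 = 4 × 0, remainder 0 ✓
  (3) 0 > -1 ✓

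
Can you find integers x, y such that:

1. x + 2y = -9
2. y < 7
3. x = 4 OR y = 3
Yes

Take x = -15, y = 3. Substituting into each constraint:
  (1) (-15) + 2(3) = -9 ✓
  (2) 3 < 7 ✓
  (3) y = 3, target 3 ✓ (second branch holds)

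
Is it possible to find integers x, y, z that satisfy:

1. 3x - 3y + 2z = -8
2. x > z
Yes

Take x = 0, y = 2, z = -1. Substituting into each constraint:
  (1) 3(0) - 3(2) + 2(-1) = -8 ✓
  (2) 0 > -1 ✓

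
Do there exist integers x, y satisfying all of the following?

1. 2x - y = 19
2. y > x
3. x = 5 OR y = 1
No

The full constraint system is jointly infeasible over the integers. Each constraint and what it forces:

  - 2x - y = 19: is a linear equation tying the variables together
  - y > x: bounds one variable relative to another variable
  - x = 5 OR y = 1: forces a choice: either x = 5 or y = 1

Split on the disjunction (x = 5 OR y = 1):
  • If x = 5: the equation forces y = -9, giving (x, y) = (5, -9), which violates y > x.
  • If y = 1: the equation forces x = 10, giving (y, x) = (1, 10), which violates y > x.
Both branches are infeasible, so the system has no integer solution.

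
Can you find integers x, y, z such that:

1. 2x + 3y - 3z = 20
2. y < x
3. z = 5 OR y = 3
Yes

Take x = 4, y = 3, z = -1. Substituting into each constraint:
  (1) 2(4) + 3(3) - 3(-1) = 20 ✓
  (2) 3 < 4 ✓
  (3) y = 3, target 3 ✓ (second branch holds)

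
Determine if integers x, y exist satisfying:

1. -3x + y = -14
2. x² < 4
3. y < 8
Yes

Take x = 0, y = -14. Substituting into each constraint:
  (1) -3(0) + (-14) = -14 ✓
  (2) x² = (0)² = 0, and 0 < 4 ✓
  (3) -14 < 8 ✓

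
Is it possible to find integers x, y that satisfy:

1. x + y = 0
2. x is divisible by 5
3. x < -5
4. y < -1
No

A contradictory subset is {x + y = 0, x < -5, y < -1}. No integer assignment can satisfy these jointly:

  - x + y = 0: is a linear equation tying the variables together
  - x < -5: bounds one variable relative to a constant
  - y < -1: bounds one variable relative to a constant

Range argument: with x ∈ [−∞, -6], y ∈ [−∞, -2], the left side of the equation is at most -8, but the right side is 0 > -8. No integer solution exists.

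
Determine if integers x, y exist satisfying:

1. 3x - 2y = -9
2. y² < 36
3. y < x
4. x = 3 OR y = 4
No

A contradictory subset is {3x - 2y = -9, y < x, x = 3 OR y = 4}. No integer assignment can satisfy these jointly:

  - 3x - 2y = -9: is a linear equation tying the variables together
  - y < x: bounds one variable relative to another variable
  - x = 3 OR y = 4: forces a choice: either x = 3 or y = 4

Split on the disjunction (x = 3 OR y = 4):
  • If x = 3: the equation forces y = 9, giving (x, y) = (3, 9), which violates x > y.
  • If y = 4: with y = 4, every remaining term of the linear equation is divisible by 3, so the left side is ≡ 0 (mod 3); but the right side -1 ≡ 2 (mod 3). No integers can satisfy it.
Both branches are infeasible, so the system has no integer solution.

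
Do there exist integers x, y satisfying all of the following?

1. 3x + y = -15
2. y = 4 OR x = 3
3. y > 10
No

The full constraint system is jointly infeasible over the integers. Each constraint and what it forces:

  - 3x + y = -15: is a linear equation tying the variables together
  - y = 4 OR x = 3: forces a choice: either y = 4 or x = 3
  - y > 10: bounds one variable relative to a constant

Split on the disjunction (y = 4 OR x = 3):
  • If y = 4: this contradicts the bound y ≥ 11.
  • If x = 3: the equation forces y = -24, which contradicts the bound y ≥ 11.
Both branches are infeasible, so the system has no integer solution.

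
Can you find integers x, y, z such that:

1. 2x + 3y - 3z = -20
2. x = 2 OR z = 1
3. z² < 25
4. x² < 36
Yes

Take x = 2, y = -8, z = 0. Substituting into each constraint:
  (1) 2(2) + 3(-8) - 3(0) = -20 ✓
  (2) x = 2, target 2 ✓ (first branch holds)
  (3) z² = (0)² = 0, and 0 < 25 ✓
  (4) x² = (2)² = 4, and 4 < 36 ✓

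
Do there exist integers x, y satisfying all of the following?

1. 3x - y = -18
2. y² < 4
Yes

Take x = -6, y = 0. Substituting into each constraint:
  (1) 3(-6) + 0 = -18 ✓
  (2) y² = (0)² = 0, and 0 < 4 ✓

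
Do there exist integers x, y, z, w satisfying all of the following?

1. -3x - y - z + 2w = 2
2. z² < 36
Yes

Take x = 0, y = 0, z = 0, w = 1. Substituting into each constraint:
  (1) -3(0) + 0 + 0 + 2(1) = 2 ✓
  (2) z² = (0)² = 0, and 0 < 36 ✓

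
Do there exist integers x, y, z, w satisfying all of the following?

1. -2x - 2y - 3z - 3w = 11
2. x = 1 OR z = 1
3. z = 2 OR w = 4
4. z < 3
Yes

Take x = 1, y = -11, z = -1, w = 4. Substituting into each constraint:
  (1) -2(1) - 2(-11) - 3(-1) - 3(4) = 11 ✓
  (2) x = 1, target 1 ✓ (first branch holds)
  (3) w = 4, target 4 ✓ (second branch holds)
  (4) -1 < 3 ✓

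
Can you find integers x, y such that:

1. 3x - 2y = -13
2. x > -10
Yes

Take x = 1, y = 8. Substituting into each constraint:
  (1) 3(1) - 2(8) = -13 ✓
  (2) 1 > -10 ✓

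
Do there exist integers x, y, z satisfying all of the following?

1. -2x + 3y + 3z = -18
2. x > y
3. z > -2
Yes

Take x = -12, y = -13, z = -1. Substituting into each constraint:
  (1) -2(-12) + 3(-13) + 3(-1) = -18 ✓
  (2) -12 > -13 ✓
  (3) -1 > -2 ✓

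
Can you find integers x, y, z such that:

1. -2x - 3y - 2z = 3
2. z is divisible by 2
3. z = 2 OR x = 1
Yes

Take x = 1, y = 1, z = -4. Substituting into each constraint:
  (1) -2(1) - 3(1) - 2(-4) = 3 ✓
  (2) -4 = 2 × -2, remainder 0 ✓
  (3) x = 1, target 1 ✓ (second branch holds)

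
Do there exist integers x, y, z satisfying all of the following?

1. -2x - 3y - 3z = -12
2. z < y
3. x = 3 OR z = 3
Yes

Take x = -6, y = 5, z = 3. Substituting into each constraint:
  (1) -2(-6) - 3(5) - 3(3) = -12 ✓
  (2) 3 < 5 ✓
  (3) z = 3, target 3 ✓ (second branch holds)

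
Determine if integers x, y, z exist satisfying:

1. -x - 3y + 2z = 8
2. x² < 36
Yes

Take x = 0, y = -2, z = 1. Substituting into each constraint:
  (1) 0 - 3(-2) + 2(1) = 8 ✓
  (2) x² = (0)² = 0, and 0 < 36 ✓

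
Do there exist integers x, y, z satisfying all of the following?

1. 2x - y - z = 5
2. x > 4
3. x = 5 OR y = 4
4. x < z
Yes

Take x = 5, y = -1, z = 6. Substituting into each constraint:
  (1) 2(5) + 1 + (-6) = 5 ✓
  (2) 5 > 4 ✓
  (3) x = 5, target 5 ✓ (first branch holds)
  (4) 5 < 6 ✓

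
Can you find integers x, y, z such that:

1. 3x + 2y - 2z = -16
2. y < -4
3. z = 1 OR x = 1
Yes

Take x = 2, y = -10, z = 1. Substituting into each constraint:
  (1) 3(2) + 2(-10) - 2(1) = -16 ✓
  (2) -10 < -4 ✓
  (3) z = 1, target 1 ✓ (first branch holds)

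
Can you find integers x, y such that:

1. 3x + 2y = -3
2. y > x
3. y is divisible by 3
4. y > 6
Yes

Take x = -7, y = 9. Substituting into each constraint:
  (1) 3(-7) + 2(9) = -3 ✓
  (2) 9 > -7 ✓
  (3) 9 = 3 × 3, remainder 0 ✓
  (4) 9 > 6 ✓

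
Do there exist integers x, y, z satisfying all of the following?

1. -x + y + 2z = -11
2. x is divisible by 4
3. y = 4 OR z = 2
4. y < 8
Yes

Take x = 20, y = 5, z = 2. Substituting into each constraint:
  (1) (-20) + 5 + 2(2) = -11 ✓
  (2) 20 = 4 × 5, remainder 0 ✓
  (3) z = 2, target 2 ✓ (second branch holds)
  (4) 5 < 8 ✓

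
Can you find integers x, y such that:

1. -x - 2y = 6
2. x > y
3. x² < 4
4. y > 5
No

A contradictory subset is {-x - 2y = 6, x > y, y > 5}. No integer assignment can satisfy these jointly:

  - -x - 2y = 6: is a linear equation tying the variables together
  - x > y: bounds one variable relative to another variable
  - y > 5: bounds one variable relative to a constant

Propagating the comparison: x > y and y ≥ 6 give x ≥ 7. Range argument: with x ∈ [7, ∞], y ∈ [6, ∞], the left side of the equation is at most -19, but the right side is 6 > -19. No integer solution exists.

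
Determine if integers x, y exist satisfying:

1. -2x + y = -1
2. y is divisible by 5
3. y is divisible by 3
Yes

Take x = 8, y = 15. Substituting into each constraint:
  (1) -2(8) + 15 = -1 ✓
  (2) 15 = 5 × 3, remainder 0 ✓
  (3) 15 = 3 × 5, remainder 0 ✓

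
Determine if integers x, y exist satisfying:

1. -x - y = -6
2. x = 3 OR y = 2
Yes

Take x = 3, y = 3. Substituting into each constraint:
  (1) (-3) + (-3) = -6 ✓
  (2) x = 3, target 3 ✓ (first branch holds)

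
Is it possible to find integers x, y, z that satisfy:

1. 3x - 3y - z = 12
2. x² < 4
Yes

Take x = 0, y = 0, z = -12. Substituting into each constraint:
  (1) 3(0) - 3(0) + 12 = 12 ✓
  (2) x² = (0)² = 0, and 0 < 4 ✓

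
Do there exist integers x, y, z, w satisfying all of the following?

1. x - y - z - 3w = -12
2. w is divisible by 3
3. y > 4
Yes

Take x = -7, y = 5, z = 0, w = 0. Substituting into each constraint:
  (1) (-7) + (-5) + 0 - 3(0) = -12 ✓
  (2) 0 = 3 × 0, remainder 0 ✓
  (3) 5 > 4 ✓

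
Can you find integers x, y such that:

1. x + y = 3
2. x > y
Yes

Take x = 2, y = 1. Substituting into each constraint:
  (1) 2 + 1 = 3 ✓
  (2) 2 > 1 ✓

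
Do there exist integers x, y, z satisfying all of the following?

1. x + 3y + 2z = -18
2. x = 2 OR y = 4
Yes

Take x = -30, y = 4, z = 0. Substituting into each constraint:
  (1) (-30) + 3(4) + 2(0) = -18 ✓
  (2) y = 4, target 4 ✓ (second branch holds)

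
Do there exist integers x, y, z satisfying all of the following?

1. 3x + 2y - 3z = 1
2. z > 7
Yes

Take x = 7, y = 2, z = 8. Substituting into each constraint:
  (1) 3(7) + 2(2) - 3(8) = 1 ✓
  (2) 8 > 7 ✓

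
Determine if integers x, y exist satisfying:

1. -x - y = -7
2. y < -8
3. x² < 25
No

The full constraint system is jointly infeasible over the integers. Each constraint and what it forces:

  - -x - y = -7: is a linear equation tying the variables together
  - y < -8: bounds one variable relative to a constant
  - x² < 25: restricts x to |x| ≤ 4

Range argument: with x ∈ [-4, 4], y ∈ [−∞, -9], the left side of the equation is at least 5, but the right side is -7 < 5. No integer solution exists.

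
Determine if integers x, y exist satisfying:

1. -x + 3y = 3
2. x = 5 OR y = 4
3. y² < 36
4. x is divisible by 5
No

A contradictory subset is {-x + 3y = 3, x = 5 OR y = 4, x is divisible by 5}. No integer assignment can satisfy these jointly:

  - -x + 3y = 3: is a linear equation tying the variables together
  - x = 5 OR y = 4: forces a choice: either x = 5 or y = 4
  - x is divisible by 5: restricts x to multiples of 5

Split on the disjunction (x = 5 OR y = 4):
  • If x = 5: with x = 5, every remaining term of the linear equation is divisible by 3, so the left side is ≡ 0 (mod 3); but the right side 8 ≡ 2 (mod 3). No integers can satisfy it.
  • If y = 4: with y = 4, writing x = 5x', every remaining term of the linear equation is divisible by 5, so the left side is ≡ 0 (mod 5); but the right side -9 ≡ 1 (mod 5). No integers can satisfy it.
Both branches are infeasible, so the system has no integer solution.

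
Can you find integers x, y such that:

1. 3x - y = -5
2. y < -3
Yes

Take x = -3, y = -4. Substituting into each constraint:
  (1) 3(-3) + 4 = -5 ✓
  (2) -4 < -3 ✓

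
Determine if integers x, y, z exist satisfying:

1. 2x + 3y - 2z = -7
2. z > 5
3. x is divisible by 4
Yes

Take x = 0, y = 3, z = 8. Substituting into each constraint:
  (1) 2(0) + 3(3) - 2(8) = -7 ✓
  (2) 8 > 5 ✓
  (3) 0 = 4 × 0, remainder 0 ✓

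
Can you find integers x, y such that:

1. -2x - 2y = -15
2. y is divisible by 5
No

Even the single constraint (-2x - 2y = -15) is infeasible over the integers.

  - -2x - 2y = -15: every term on the left is divisible by 2, so the LHS ≡ 0 (mod 2), but the RHS -15 is not — no integer solution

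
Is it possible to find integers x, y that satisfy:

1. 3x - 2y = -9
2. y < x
Yes

Take x = -11, y = -12. Substituting into each constraint:
  (1) 3(-11) - 2(-12) = -9 ✓
  (2) -12 < -11 ✓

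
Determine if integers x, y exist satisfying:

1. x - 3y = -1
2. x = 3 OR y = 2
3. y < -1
No

The full constraint system is jointly infeasible over the integers. Each constraint and what it forces:

  - x - 3y = -1: is a linear equation tying the variables together
  - x = 3 OR y = 2: forces a choice: either x = 3 or y = 2
  - y < -1: bounds one variable relative to a constant

Split on the disjunction (x = 3 OR y = 2):
  • If x = 3: with x = 3, every remaining term of the linear equation is divisible by 3, so the left side is ≡ 0 (mod 3); but the right side -4 ≡ 2 (mod 3). No integers can satisfy it.
  • If y = 2: this contradicts the bound y ≤ -2.
Both branches are infeasible, so the system has no integer solution.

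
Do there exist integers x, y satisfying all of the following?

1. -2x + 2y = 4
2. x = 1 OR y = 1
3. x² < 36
Yes

Take x = -1, y = 1. Substituting into each constraint:
  (1) -2(-1) + 2(1) = 4 ✓
  (2) y = 1, target 1 ✓ (second branch holds)
  (3) x² = (-1)² = 1, and 1 < 36 ✓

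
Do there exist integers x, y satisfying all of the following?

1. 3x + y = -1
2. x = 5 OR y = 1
Yes

Take x = 5, y = -16. Substituting into each constraint:
  (1) 3(5) + (-16) = -1 ✓
  (2) x = 5, target 5 ✓ (first branch holds)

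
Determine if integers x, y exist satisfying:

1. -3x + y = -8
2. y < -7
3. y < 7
Yes

Take x = 0, y = -8. Substituting into each constraint:
  (1) -3(0) + (-8) = -8 ✓
  (2) -8 < -7 ✓
  (3) -8 < 7 ✓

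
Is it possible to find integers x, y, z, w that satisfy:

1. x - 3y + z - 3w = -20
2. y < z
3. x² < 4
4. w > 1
Yes

Take x = 0, y = 0, z = 1, w = 7. Substituting into each constraint:
  (1) 0 - 3(0) + 1 - 3(7) = -20 ✓
  (2) 0 < 1 ✓
  (3) x² = (0)² = 0, and 0 < 4 ✓
  (4) 7 > 1 ✓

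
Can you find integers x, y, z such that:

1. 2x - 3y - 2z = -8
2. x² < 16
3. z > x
Yes

Take x = -1, y = 2, z = 0. Substituting into each constraint:
  (1) 2(-1) - 3(2) - 2(0) = -8 ✓
  (2) x² = (-1)² = 1, and 1 < 16 ✓
  (3) 0 > -1 ✓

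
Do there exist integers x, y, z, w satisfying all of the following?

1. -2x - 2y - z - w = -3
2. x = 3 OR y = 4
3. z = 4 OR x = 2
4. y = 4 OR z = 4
Yes

Take x = -4, y = 4, z = 4, w = -1. Substituting into each constraint:
  (1) -2(-4) - 2(4) + (-4) + 1 = -3 ✓
  (2) y = 4, target 4 ✓ (second branch holds)
  (3) z = 4, target 4 ✓ (first branch holds)
  (4) y = 4, target 4 ✓ (first branch holds)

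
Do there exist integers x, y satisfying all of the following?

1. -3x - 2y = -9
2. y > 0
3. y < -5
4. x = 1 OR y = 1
No

A contradictory subset is {y > 0, y < -5}. No integer assignment can satisfy these jointly:

  - y > 0: bounds one variable relative to a constant
  - y < -5: bounds one variable relative to a constant

Direct contradiction: the bounds on y require y ≥ 1 and y ≤ -6 simultaneously, which is empty.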